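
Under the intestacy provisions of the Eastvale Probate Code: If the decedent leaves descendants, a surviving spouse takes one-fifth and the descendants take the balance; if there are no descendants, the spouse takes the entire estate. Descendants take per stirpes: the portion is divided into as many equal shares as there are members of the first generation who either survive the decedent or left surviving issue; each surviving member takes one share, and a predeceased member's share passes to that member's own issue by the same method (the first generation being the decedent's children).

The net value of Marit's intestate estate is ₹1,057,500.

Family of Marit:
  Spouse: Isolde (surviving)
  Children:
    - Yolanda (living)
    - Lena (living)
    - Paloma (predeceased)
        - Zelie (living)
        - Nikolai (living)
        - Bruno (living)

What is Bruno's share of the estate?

Isolde takes one-fifth of ₹1,057,500 = ₹211,500. The remaining ₹846,000 passes to the descendants.
The descendants' portion (₹846,000) is divided into 3 shares of ₹282,000: Yolanda and Lena each take ₹282,000; Paloma's ₹282,000 share passes to Paloma's issue.
Paloma's share (₹282,000) is divided into 3 shares of ₹94,000: Zelie, Nikolai, and Bruno each take ₹94,000.

Bruno receives ₹94,000.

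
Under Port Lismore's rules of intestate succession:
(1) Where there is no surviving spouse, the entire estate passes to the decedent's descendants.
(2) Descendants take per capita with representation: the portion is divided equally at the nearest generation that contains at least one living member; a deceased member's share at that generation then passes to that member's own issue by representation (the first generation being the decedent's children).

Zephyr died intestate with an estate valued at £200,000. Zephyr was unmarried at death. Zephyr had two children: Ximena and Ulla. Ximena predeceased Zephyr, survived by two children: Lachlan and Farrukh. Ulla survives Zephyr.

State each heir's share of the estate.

Lachlan: £50,000; Farrukh: £50,000; Ulla: £100,000

The entire £200,000 passes to the descendants.
That amount (£200,000) is divided into 2 shares of £100,000: Ulla takes £100,000; Ximena's £100,000 share passes to Ximena's issue.
Ximena's share (£100,000) is divided into 2 shares of £50,000: Lachlan and Farrukh each take £50,000.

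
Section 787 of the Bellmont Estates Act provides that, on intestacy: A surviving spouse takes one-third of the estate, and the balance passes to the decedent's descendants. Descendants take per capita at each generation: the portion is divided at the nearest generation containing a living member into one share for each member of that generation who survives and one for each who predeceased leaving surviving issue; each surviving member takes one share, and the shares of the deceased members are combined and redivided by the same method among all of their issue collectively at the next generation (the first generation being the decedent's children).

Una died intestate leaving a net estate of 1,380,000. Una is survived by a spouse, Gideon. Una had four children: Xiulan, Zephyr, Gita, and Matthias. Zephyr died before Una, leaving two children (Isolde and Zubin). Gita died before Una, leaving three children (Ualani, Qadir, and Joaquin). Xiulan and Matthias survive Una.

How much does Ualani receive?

Ualani receives 92,000.

Gideon takes one-third of 1,380,000 = 460,000. The remaining 920,000 passes to the descendants.
The descendants' portion (920,000) is divided at the children's generation into 4 shares of 230,000. Xiulan and Matthias each take 230,000. The 2 shares of the deceased (Zephyr and Gita) are combined into a pool of 460,000.
That pool (460,000) is divided at the grandchildren's generation equally among Isolde, Zubin, Ualani, Qadir, and Joaquin: 92,000 each.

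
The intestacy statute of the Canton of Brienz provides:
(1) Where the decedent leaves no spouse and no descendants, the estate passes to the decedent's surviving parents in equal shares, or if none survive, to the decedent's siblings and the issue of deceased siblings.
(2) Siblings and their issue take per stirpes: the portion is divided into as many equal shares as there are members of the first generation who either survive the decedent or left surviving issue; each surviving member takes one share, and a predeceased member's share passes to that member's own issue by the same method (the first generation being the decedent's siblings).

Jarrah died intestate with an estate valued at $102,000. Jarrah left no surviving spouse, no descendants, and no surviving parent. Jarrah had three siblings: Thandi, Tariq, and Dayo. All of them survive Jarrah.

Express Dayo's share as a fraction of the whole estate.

The entire $102,000 passes to the siblings and their issue.
That amount ($102,000) is divided into 3 shares of $34,000: Thandi, Tariq, and Dayo each take $34,000.

Dayo receives 1/3 of the estate.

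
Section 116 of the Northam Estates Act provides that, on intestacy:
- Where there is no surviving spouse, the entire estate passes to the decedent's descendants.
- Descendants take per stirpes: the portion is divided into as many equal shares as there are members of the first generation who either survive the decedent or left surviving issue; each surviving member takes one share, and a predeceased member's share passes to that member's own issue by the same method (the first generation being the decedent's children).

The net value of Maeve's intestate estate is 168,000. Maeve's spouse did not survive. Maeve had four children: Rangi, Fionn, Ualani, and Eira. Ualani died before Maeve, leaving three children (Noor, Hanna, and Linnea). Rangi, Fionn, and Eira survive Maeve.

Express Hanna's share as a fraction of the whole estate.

Hanna receives 1/12 of the estate.

The entire 168,000 passes to the descendants.
That amount (168,000) is divided into 4 shares of 42,000: Rangi, Fionn, and Eira each take 42,000; Ualani's 42,000 share passes to Ualani's issue.
Ualani's share (42,000) is divided into 3 shares of 14,000: Noor, Hanna, and Linnea each take 14,000.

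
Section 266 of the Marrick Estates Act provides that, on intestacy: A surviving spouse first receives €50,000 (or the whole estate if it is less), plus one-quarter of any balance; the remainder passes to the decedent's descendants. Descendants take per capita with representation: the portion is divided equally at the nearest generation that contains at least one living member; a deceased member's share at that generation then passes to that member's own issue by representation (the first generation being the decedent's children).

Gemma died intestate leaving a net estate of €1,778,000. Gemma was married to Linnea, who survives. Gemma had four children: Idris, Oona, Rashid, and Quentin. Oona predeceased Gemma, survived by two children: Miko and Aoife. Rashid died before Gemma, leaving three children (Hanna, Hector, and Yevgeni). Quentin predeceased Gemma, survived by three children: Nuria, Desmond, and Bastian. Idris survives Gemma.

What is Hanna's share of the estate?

Linnea first takes €50,000, leaving a balance of €1,728,000. Linnea then takes one-quarter of the balance (€432,000), for a total of €482,000. The remaining €1,296,000 passes to the descendants.
The descendants' portion (€1,296,000) is divided into 4 shares of €324,000: Idris takes €324,000; Oona's €324,000 share passes to Oona's issue; Rashid's €324,000 share passes to Rashid's issue; Quentin's €324,000 share passes to Quentin's issue.
Oona's share (€324,000) is divided into 2 shares of €162,000: Miko and Aoife each take €162,000.
Rashid's share (€324,000) is divided into 3 shares of €108,000: Hanna, Hector, and Yevgeni each take €108,000.
Quentin's share (€324,000) is divided into 3 shares of €108,000: Nuria, Desmond, and Bastian each take €108,000.

Hanna receives €108,000.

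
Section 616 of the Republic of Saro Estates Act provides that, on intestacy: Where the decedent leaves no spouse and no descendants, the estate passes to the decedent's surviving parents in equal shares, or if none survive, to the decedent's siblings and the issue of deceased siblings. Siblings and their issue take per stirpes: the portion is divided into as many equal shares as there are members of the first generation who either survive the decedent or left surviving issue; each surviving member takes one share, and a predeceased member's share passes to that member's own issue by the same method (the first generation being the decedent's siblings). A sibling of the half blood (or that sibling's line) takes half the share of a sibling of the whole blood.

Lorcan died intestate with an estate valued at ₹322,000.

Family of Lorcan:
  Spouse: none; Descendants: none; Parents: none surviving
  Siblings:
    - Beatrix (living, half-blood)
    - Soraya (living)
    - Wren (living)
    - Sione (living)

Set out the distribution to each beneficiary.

The entire ₹322,000 passes to the siblings and their issue.
Counting each half-blood sibling's line as half a unit, there are 7/2 units in ₹322,000, so one unit is ₹92,000. Whole-blood lines (Soraya, Wren, and Sione) take ₹92,000 each; half-blood lines (Beatrix) take ₹46,000 each.

Beatrix: ₹46,000; Soraya: ₹92,000; Wren: ₹92,000; Sione: ₹92,000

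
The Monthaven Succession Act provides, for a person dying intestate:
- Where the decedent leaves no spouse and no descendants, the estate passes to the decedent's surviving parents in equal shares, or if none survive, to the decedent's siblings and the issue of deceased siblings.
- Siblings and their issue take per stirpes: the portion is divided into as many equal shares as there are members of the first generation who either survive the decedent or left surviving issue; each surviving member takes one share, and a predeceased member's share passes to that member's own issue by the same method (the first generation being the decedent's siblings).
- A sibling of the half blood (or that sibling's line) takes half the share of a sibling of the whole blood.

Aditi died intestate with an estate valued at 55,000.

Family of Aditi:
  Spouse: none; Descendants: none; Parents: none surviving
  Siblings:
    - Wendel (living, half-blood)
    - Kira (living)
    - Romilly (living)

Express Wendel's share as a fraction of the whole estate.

The entire 55,000 passes to the siblings and their issue.
Counting each half-blood sibling's line as half a unit, there are 5/2 units in 55,000, so one unit is 22,000. Whole-blood lines (Kira and Romilly) take 22,000 each; half-blood lines (Wendel) take 11,000 each.

Wendel receives 1/5 of the estate.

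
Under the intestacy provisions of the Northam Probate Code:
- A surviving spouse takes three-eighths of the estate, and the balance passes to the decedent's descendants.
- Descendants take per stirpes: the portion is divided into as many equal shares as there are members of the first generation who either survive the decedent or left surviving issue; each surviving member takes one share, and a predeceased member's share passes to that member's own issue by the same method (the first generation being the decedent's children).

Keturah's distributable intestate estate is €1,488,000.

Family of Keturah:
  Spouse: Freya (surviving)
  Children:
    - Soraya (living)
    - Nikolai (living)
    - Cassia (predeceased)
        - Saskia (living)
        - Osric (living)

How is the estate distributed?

Freya takes three-eighths of €1,488,000 = €558,000. The remaining €930,000 passes to the descendants.
The descendants' portion (€930,000) is divided into 3 shares of €310,000: Soraya and Nikolai each take €310,000; Cassia's €310,000 share passes to Cassia's issue.
Cassia's share (€310,000) is divided into 2 shares of €155,000: Saskia and Osric each take €155,000.

Freya: €558,000; Soraya: €310,000; Nikolai: €310,000; Saskia: €155,000; Osric: €155,000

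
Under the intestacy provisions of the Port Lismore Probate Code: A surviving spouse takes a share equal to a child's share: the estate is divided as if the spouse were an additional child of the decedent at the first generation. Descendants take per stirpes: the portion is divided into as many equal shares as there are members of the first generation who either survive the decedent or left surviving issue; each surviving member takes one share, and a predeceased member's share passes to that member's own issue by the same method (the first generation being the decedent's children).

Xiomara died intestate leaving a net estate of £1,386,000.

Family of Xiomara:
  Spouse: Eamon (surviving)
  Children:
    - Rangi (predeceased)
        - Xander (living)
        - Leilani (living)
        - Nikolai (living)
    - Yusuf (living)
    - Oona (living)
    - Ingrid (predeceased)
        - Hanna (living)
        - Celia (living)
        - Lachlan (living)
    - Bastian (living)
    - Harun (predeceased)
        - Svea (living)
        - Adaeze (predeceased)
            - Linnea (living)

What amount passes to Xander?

The spouse counts as an additional share at the children's level, so there are 7 primary shares of £198,000. Eamon takes one such share (£198,000).
The children's combined portion (£1,188,000) is divided into 6 shares of £198,000: Yusuf, Oona, and Bastian each take £198,000; Rangi's £198,000 share passes to Rangi's issue; Ingrid's £198,000 share passes to Ingrid's issue; Harun's £198,000 share passes to Harun's issue.
Rangi's share (£198,000) is divided into 3 shares of £66,000: Xander, Leilani, and Nikolai each take £66,000.
Ingrid's share (£198,000) is divided into 3 shares of £66,000: Hanna, Celia, and Lachlan each take £66,000.
Harun's share (£198,000) is divided into 2 shares of £99,000: Svea takes £99,000; Adaeze's £99,000 share passes to Adaeze's issue.
Adaeze's share (£99,000) passes entirely to Linnea.

Xander receives £66,000.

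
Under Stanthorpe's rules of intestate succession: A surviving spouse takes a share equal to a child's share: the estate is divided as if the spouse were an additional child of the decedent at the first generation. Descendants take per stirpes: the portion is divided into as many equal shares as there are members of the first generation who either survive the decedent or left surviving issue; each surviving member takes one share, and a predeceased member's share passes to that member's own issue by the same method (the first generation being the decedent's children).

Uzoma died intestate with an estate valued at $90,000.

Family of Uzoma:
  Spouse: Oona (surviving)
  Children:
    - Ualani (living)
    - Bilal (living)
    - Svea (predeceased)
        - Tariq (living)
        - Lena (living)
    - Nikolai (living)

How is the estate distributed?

The spouse counts as an additional share at the children's level, so there are 5 primary shares of $18,000. Oona takes one such share ($18,000).
The children's combined portion ($72,000) is divided into 4 shares of $18,000: Ualani, Bilal, and Nikolai each take $18,000; Svea's $18,000 share passes to Svea's issue.
Svea's share ($18,000) is divided into 2 shares of $9,000: Tariq and Lena each take $9,000.

Oona: $18,000; Ualani: $18,000; Bilal: $18,000; Tariq: $9,000; Lena: $9,000; Nikolai: $18,000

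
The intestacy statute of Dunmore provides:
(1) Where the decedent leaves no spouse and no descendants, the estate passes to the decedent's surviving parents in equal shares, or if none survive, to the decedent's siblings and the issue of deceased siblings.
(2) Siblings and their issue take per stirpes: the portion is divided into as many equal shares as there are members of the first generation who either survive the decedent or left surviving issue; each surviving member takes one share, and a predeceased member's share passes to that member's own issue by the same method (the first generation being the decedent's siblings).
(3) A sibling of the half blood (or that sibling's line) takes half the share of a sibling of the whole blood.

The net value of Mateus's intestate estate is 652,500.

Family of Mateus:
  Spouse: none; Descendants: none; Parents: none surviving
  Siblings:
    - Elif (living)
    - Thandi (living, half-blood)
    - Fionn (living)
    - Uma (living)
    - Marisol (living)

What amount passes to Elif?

The entire 652,500 passes to the siblings and their issue.
Counting each half-blood sibling's line as half a unit, there are 9/2 units in 652,500, so one unit is 145,000. Whole-blood lines (Elif, Fionn, Uma, and Marisol) take 145,000 each; half-blood lines (Thandi) take 72,500 each.

Elif receives 145,000.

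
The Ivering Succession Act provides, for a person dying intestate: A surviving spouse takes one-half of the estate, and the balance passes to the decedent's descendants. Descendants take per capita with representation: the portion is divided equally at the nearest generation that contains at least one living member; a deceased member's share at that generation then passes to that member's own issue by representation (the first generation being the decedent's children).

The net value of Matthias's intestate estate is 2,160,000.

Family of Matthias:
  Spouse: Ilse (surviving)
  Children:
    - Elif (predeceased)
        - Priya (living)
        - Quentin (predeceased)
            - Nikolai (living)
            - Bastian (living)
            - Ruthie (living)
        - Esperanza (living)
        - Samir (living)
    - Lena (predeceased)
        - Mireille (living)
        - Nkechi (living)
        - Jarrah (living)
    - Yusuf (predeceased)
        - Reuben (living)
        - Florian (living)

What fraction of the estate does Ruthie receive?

Ruthie receives 1/54 of the estate.

Ilse takes one-half of 2,160,000 = 1,080,000. The remaining 1,080,000 passes to the descendants.
No child survives, so the initial division is made at the grandchildren's generation.
The descendants' portion (1,080,000) is divided into 9 shares of 120,000: Priya, Esperanza, Samir, Mireille, Nkechi, Jarrah, Reuben, and Florian each take 120,000; Quentin's 120,000 share passes to Quentin's issue.
Quentin's share (120,000) is divided into 3 shares of 40,000: Nikolai, Bastian, and Ruthie each take 40,000.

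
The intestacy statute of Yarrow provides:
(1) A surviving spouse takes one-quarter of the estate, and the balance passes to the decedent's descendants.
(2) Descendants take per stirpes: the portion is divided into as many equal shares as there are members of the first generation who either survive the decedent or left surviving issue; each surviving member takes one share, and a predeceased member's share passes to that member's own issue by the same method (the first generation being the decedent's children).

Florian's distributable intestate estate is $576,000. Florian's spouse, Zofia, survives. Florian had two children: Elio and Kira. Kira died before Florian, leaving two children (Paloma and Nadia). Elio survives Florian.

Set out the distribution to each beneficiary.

Zofia takes one-quarter of $576,000 = $144,000. The remaining $432,000 passes to the descendants.
The descendants' portion ($432,000) is divided into 2 shares of $216,000: Elio takes $216,000; Kira's $216,000 share passes to Kira's issue.
Kira's share ($216,000) is divided into 2 shares of $108,000: Paloma and Nadia each take $108,000.

Zofia: $144,000; Elio: $216,000; Paloma: $108,000; Nadia: $108,000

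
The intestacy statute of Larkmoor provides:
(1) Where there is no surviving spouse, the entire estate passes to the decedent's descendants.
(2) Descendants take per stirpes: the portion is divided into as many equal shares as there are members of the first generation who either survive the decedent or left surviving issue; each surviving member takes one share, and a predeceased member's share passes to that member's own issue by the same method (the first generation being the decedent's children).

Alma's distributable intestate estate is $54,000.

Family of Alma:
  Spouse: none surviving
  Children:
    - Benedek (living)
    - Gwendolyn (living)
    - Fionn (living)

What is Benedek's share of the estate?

The entire $54,000 passes to the descendants.
That amount ($54,000) is divided into 3 shares of $18,000: Benedek, Gwendolyn, and Fionn each take $18,000.

Benedek receives $18,000.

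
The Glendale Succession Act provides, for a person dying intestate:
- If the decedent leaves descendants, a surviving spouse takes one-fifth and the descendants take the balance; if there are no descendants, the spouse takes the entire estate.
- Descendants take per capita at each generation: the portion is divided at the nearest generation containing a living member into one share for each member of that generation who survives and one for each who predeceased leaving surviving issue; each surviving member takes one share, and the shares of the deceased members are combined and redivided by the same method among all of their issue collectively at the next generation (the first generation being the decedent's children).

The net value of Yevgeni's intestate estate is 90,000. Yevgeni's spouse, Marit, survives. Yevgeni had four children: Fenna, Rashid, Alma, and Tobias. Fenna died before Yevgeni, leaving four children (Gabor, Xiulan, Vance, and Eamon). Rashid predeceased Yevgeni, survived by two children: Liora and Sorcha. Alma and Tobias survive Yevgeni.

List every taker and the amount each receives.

Marit: 18,000; Gabor: 6,000; Xiulan: 6,000; Vance: 6,000; Eamon: 6,000; Liora: 6,000; Sorcha: 6,000; Alma: 18,000; Tobias: 18,000

Marit takes one-fifth of 90,000 = 18,000. The remaining 72,000 passes to the descendants.
The descendants' portion (72,000) is divided at the children's generation into 4 shares of 18,000. Alma and Tobias each take 18,000. The 2 shares of the deceased (Fenna and Rashid) are combined into a pool of 36,000.
That pool (36,000) is divided at the grandchildren's generation equally among Gabor, Xiulan, Vance, Eamon, Liora, and Sorcha: 6,000 each.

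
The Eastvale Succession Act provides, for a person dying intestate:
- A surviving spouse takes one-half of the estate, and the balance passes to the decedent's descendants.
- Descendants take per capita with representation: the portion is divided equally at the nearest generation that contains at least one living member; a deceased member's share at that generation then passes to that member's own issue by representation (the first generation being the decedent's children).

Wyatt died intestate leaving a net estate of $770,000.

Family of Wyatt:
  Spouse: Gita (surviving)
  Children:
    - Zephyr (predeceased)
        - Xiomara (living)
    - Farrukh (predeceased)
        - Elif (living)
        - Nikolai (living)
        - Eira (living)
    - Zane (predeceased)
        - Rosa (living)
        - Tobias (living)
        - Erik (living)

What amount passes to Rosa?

Gita takes one-half of $770,000 = $385,000. The remaining $385,000 passes to the descendants.
No child survives, so the initial division is made at the grandchildren's generation.
The descendants' portion ($385,000) is divided into 7 shares of $55,000: Xiomara, Elif, Nikolai, Eira, Rosa, Tobias, and Erik each take $55,000.

Rosa receives $55,000.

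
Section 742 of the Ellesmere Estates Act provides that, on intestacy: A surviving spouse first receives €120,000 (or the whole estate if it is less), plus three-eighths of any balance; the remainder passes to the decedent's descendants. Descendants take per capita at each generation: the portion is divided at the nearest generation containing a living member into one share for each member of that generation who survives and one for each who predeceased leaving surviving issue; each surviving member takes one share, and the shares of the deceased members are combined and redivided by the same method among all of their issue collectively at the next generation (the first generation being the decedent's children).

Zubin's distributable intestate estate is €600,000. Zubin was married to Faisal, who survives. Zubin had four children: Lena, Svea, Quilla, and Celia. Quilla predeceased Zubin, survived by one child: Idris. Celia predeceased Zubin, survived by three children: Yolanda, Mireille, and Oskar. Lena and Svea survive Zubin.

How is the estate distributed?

Faisal first takes €120,000, leaving a balance of €480,000. Faisal then takes three-eighths of the balance (€180,000), for a total of €300,000. The remaining €300,000 passes to the descendants.
The descendants' portion (€300,000) is divided at the children's generation into 4 shares of €75,000. Lena and Svea each take €75,000. The 2 shares of the deceased (Quilla and Celia) are combined into a pool of €150,000.
That pool (€150,000) is divided at the grandchildren's generation equally among Idris, Yolanda, Mireille, and Oskar: €37,500 each.

Faisal: €300,000; Lena: €75,000; Svea: €75,000; Idris: €37,500; Yolanda: €37,500; Mireille: €37,500; Oskar: €37,500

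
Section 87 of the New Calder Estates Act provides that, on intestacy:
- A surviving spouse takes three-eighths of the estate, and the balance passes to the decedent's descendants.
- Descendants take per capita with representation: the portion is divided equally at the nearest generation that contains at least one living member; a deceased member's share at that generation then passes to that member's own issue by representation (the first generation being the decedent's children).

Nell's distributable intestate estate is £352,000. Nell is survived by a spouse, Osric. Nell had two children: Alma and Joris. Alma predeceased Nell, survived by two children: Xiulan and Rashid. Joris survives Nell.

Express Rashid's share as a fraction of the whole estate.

Rashid receives 5/32 of the estate.

Osric takes three-eighths of £352,000 = £132,000. The remaining £220,000 passes to the descendants.
The descendants' portion (£220,000) is divided into 2 shares of £110,000: Joris takes £110,000; Alma's £110,000 share passes to Alma's issue.
Alma's share (£110,000) is divided into 2 shares of £55,000: Xiulan and Rashid each take £55,000.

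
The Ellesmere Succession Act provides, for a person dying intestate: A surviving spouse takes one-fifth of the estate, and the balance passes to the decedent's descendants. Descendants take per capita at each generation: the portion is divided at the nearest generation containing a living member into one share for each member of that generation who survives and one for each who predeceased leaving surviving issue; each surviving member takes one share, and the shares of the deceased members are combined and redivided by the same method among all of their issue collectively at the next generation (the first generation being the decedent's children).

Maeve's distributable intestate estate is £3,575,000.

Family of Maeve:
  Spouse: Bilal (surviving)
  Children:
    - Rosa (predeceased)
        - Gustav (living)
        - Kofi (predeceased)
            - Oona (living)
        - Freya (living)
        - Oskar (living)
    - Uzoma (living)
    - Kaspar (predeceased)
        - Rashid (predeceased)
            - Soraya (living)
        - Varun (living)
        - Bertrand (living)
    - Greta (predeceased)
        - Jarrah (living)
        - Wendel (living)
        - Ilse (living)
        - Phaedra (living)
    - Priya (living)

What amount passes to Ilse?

Ilse receives £156,000.

Bilal takes one-fifth of £3,575,000 = £715,000. The remaining £2,860,000 passes to the descendants.
The descendants' portion (£2,860,000) is divided at the children's generation into 5 shares of £572,000. Uzoma and Priya each take £572,000. The 3 shares of the deceased (Rosa, Kaspar, and Greta) are combined into a pool of £1,716,000.
That pool (£1,716,000) is divided at the grandchildren's generation into 11 shares of £156,000. Gustav, Freya, Oskar, Varun, Bertrand, Jarrah, Wendel, Ilse, and Phaedra each take £156,000. The 2 shares of the deceased (Kofi and Rashid) are combined into a pool of £312,000.
That pool (£312,000) is divided at the great-grandchildren's generation equally among Oona and Soraya: £156,000 each.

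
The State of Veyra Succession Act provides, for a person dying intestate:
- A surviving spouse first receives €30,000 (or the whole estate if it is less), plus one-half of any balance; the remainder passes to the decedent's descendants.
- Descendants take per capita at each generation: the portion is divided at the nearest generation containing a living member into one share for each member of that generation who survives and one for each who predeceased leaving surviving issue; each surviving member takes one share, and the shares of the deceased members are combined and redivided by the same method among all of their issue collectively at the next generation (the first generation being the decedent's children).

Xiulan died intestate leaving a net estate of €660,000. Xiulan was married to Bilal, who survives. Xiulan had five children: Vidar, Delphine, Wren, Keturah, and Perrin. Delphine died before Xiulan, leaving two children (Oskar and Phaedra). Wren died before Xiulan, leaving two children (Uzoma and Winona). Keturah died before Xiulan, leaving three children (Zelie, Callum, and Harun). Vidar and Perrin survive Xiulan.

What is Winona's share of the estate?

Bilal first takes €30,000, leaving a balance of €630,000. Bilal then takes one-half of the balance (€315,000), for a total of €345,000. The remaining €315,000 passes to the descendants.
The descendants' portion (€315,000) is divided at the children's generation into 5 shares of €63,000. Vidar and Perrin each take €63,000. The 3 shares of the deceased (Delphine, Wren, and Keturah) are combined into a pool of €189,000.
That pool (€189,000) is divided at the grandchildren's generation equally among Oskar, Phaedra, Uzoma, Winona, Zelie, Callum, and Harun: €27,000 each.

Winona receives €27,000.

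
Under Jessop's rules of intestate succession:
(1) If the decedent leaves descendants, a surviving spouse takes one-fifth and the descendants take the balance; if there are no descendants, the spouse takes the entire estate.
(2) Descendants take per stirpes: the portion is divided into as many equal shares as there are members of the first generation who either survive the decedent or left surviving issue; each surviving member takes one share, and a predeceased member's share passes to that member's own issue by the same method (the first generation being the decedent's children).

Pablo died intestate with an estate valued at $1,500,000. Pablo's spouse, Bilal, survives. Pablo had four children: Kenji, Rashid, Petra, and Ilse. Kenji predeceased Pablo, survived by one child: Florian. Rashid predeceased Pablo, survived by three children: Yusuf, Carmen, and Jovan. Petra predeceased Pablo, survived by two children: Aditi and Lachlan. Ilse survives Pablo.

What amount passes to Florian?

Florian receives $300,000.

Bilal takes one-fifth of $1,500,000 = $300,000. The remaining $1,200,000 passes to the descendants.
The descendants' portion ($1,200,000) is divided into 4 shares of $300,000: Ilse takes $300,000; Kenji's $300,000 share passes to Kenji's issue; Rashid's $300,000 share passes to Rashid's issue; Petra's $300,000 share passes to Petra's issue.
Kenji's share ($300,000) passes entirely to Florian.
Rashid's share ($300,000) is divided into 3 shares of $100,000: Yusuf, Carmen, and Jovan each take $100,000.
Petra's share ($300,000) is divided into 2 shares of $150,000: Aditi and Lachlan each take $150,000.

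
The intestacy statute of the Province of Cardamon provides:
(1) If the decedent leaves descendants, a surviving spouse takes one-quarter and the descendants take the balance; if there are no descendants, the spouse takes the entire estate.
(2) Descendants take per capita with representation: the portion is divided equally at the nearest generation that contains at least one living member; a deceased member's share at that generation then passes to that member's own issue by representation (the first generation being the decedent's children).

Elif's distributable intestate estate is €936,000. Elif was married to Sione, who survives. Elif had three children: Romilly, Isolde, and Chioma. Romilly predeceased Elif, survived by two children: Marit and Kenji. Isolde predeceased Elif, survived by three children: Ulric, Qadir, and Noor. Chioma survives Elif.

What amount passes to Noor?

Sione takes one-quarter of €936,000 = €234,000. The remaining €702,000 passes to the descendants.
The descendants' portion (€702,000) is divided into 3 shares of €234,000: Chioma takes €234,000; Romilly's €234,000 share passes to Romilly's issue; Isolde's €234,000 share passes to Isolde's issue.
Romilly's share (€234,000) is divided into 2 shares of €117,000: Marit and Kenji each take €117,000.
Isolde's share (€234,000) is divided into 3 shares of €78,000: Ulric, Qadir, and Noor each take €78,000.

Noor receives €78,000.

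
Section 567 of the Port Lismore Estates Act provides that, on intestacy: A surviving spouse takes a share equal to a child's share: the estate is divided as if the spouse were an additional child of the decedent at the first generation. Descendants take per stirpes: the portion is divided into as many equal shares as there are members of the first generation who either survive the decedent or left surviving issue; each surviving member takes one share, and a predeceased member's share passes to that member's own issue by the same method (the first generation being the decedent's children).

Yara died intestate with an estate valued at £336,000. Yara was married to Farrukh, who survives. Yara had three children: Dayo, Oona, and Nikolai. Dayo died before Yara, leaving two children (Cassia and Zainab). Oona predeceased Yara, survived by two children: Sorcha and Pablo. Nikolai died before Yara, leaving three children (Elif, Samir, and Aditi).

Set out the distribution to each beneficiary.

Farrukh: £84,000; Cassia: £42,000; Zainab: £42,000; Sorcha: £42,000; Pablo: £42,000; Elif: £28,000; Samir: £28,000; Aditi: £28,000

The spouse counts as an additional share at the children's level, so there are 4 primary shares of £84,000. Farrukh takes one such share (£84,000).
The children's combined portion (£252,000) is divided into 3 shares of £84,000: Dayo's £84,000 share passes to Dayo's issue; Oona's £84,000 share passes to Oona's issue; Nikolai's £84,000 share passes to Nikolai's issue.
Dayo's share (£84,000) is divided into 2 shares of £42,000: Cassia and Zainab each take £42,000.
Oona's share (£84,000) is divided into 2 shares of £42,000: Sorcha and Pablo each take £42,000.
Nikolai's share (£84,000) is divided into 3 shares of £28,000: Elif, Samir, and Aditi each take £28,000.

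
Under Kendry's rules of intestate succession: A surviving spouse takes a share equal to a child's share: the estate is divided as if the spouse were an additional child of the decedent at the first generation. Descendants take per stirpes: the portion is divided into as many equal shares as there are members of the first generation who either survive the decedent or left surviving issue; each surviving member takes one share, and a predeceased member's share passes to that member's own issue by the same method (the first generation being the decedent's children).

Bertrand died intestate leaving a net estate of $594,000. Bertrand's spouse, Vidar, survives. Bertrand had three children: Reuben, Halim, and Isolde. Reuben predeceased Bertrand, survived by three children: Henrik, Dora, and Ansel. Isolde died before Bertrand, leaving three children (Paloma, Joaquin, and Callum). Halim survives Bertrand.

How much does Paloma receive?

Paloma receives $49,500.

The spouse counts as an additional share at the children's level, so there are 4 primary shares of $148,500. Vidar takes one such share ($148,500).
The children's combined portion ($445,500) is divided into 3 shares of $148,500: Halim takes $148,500; Reuben's $148,500 share passes to Reuben's issue; Isolde's $148,500 share passes to Isolde's issue.
Reuben's share ($148,500) is divided into 3 shares of $49,500: Henrik, Dora, and Ansel each take $49,500.
Isolde's share ($148,500) is divided into 3 shares of $49,500: Paloma, Joaquin, and Callum each take $49,500.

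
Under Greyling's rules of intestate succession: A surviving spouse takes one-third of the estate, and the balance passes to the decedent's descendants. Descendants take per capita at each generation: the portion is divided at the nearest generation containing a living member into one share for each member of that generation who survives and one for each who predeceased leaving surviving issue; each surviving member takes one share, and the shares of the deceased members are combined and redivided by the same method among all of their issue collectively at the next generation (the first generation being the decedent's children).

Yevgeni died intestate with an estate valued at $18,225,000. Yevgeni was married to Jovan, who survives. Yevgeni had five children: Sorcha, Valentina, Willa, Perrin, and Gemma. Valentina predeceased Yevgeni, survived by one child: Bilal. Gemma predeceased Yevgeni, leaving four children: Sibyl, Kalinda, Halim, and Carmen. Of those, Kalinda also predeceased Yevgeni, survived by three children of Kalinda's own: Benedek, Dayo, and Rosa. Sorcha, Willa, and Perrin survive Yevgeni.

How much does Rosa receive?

Rosa receives $324,000.

Jovan takes one-third of $18,225,000 = $6,075,000. The remaining $12,150,000 passes to the descendants.
The descendants' portion ($12,150,000) is divided at the children's generation into 5 shares of $2,430,000. Sorcha, Willa, and Perrin each take $2,430,000. The 2 shares of the deceased (Valentina and Gemma) are combined into a pool of $4,860,000.
That pool ($4,860,000) is divided at the grandchildren's generation into 5 shares of $972,000. Bilal, Sibyl, Halim, and Carmen each take $972,000. The remaining share for the deceased Kalinda ($972,000) is carried to the next generation.
That pool ($972,000) is divided at the great-grandchildren's generation equally among Benedek, Dayo, and Rosa: $324,000 each.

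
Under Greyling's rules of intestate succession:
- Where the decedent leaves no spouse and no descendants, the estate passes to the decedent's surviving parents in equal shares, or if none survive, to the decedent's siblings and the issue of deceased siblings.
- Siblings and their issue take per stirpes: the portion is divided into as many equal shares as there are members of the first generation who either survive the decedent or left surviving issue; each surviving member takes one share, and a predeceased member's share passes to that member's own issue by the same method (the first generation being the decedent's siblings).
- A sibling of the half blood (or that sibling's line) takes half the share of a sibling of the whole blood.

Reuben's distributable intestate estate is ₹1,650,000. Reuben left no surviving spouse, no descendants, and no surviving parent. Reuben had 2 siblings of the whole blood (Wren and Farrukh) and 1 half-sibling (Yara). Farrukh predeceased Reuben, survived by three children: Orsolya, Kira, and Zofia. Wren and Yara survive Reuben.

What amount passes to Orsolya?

The entire ₹1,650,000 passes to the siblings and their issue.
Counting each half-blood sibling's line as half a unit, there are 5/2 units in ₹1,650,000, so one unit is ₹660,000. Whole-blood lines (Wren and Farrukh) take ₹660,000 each; half-blood lines (Yara) take ₹330,000 each.
Farrukh's share (₹660,000) is divided into 3 shares of ₹220,000: Orsolya, Kira, and Zofia each take ₹220,000.

Orsolya receives ₹220,000.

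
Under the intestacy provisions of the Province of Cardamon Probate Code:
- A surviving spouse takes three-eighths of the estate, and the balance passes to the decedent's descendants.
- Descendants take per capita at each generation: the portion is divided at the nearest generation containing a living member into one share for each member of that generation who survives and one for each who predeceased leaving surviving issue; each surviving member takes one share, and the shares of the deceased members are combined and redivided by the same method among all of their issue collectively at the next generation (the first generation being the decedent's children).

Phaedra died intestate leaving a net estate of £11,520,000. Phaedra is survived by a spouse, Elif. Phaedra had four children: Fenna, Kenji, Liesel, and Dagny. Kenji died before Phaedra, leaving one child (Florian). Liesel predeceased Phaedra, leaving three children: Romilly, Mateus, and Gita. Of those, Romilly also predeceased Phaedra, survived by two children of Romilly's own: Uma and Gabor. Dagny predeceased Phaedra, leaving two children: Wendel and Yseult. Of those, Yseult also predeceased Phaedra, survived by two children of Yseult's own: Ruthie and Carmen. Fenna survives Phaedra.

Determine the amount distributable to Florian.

Elif takes three-eighths of £11,520,000 = £4,320,000. The remaining £7,200,000 passes to the descendants.
The descendants' portion (£7,200,000) is divided at the children's generation into 4 shares of £1,800,000. Fenna takes £1,800,000. The 3 shares of the deceased (Kenji, Liesel, and Dagny) are combined into a pool of £5,400,000.
That pool (£5,400,000) is divided at the grandchildren's generation into 6 shares of £900,000. Florian, Mateus, Gita, and Wendel each take £900,000. The 2 shares of the deceased (Romilly and Yseult) are combined into a pool of £1,800,000.
That pool (£1,800,000) is divided at the great-grandchildren's generation equally among Uma, Gabor, Ruthie, and Carmen: £450,000 each.

Florian receives £900,000.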